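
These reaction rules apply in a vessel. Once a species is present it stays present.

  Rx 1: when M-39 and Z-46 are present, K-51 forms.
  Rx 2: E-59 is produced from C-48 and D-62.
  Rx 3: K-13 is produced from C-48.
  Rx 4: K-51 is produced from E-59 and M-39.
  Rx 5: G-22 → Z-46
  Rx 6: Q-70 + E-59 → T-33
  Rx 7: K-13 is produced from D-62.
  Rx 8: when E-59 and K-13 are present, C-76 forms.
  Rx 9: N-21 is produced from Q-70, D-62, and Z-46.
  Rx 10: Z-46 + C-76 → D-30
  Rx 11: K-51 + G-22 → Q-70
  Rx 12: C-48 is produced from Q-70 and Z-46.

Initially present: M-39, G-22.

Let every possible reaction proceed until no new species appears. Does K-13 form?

Yes

G-22 present → Z-46 forms (Rx 5).
M-39 and Z-46 present → K-51 forms (Rx 1).
K-51 and G-22 present → Q-70 forms (Rx 11).
Q-70 and Z-46 present → C-48 forms (Rx 12).
C-48 present → K-13 forms (Rx 3).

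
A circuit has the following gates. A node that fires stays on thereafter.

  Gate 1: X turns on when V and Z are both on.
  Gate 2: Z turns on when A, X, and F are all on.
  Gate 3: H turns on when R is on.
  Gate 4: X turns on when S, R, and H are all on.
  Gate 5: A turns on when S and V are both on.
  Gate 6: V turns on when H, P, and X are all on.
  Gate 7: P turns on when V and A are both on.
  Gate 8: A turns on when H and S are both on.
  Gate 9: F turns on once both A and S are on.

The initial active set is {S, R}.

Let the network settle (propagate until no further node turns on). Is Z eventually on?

R is on, so H turns on (Gate 3).
S, R, and H are on, so X turns on (Gate 4).
Gate 8: H and S on → A on.
Gate 9: A and S on → F on.
A, X, and F are on, so Z turns on (Gate 2).

Yes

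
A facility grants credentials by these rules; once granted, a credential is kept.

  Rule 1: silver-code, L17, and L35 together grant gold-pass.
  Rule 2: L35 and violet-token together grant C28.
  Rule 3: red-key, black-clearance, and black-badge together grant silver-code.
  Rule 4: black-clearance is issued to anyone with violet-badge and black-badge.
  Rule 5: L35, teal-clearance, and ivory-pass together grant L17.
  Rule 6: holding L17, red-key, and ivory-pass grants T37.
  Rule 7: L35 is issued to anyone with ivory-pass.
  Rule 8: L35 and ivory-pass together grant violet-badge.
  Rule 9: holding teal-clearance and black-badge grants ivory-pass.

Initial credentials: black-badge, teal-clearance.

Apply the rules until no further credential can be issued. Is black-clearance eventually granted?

Holding teal-clearance and black-badge grants ivory-pass (Rule 9).
Holding ivory-pass grants L35 (Rule 7).
Holding L35 and ivory-pass grants violet-badge (Rule 8).
Holding violet-badge and black-badge grants black-clearance (Rule 4).

Yes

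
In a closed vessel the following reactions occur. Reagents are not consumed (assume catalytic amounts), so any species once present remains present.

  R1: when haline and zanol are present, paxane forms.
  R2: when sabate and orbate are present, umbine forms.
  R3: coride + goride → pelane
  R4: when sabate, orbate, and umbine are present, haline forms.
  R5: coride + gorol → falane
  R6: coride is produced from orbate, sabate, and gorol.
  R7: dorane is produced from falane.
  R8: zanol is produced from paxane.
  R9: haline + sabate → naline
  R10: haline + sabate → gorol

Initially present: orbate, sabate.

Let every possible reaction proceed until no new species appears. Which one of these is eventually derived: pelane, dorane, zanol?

sabate and orbate present → umbine forms (R2).
sabate, orbate, and umbine present → haline forms (R4).
haline and sabate present → gorol forms (R10).
orbate, sabate, and gorol present → coride forms (R6).
coride and gorol present → falane forms (R5).
falane present → dorane forms (R7).
zanol would need paxane (R8), but paxane never forms. pelane would need coride and goride (R3), but goride never forms.

dorane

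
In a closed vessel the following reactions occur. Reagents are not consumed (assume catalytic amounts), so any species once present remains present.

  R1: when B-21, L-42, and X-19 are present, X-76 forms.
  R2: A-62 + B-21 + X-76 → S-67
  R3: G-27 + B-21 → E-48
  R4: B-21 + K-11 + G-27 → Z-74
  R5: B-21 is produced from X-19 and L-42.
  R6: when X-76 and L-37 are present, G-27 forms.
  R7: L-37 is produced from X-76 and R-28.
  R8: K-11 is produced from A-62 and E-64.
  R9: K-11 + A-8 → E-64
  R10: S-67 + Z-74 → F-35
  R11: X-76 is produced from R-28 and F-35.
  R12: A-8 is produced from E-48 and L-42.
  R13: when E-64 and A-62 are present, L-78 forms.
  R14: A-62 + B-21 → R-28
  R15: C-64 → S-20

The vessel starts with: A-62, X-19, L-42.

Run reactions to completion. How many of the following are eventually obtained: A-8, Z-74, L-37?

2

X-19 and L-42 present → B-21 forms (R5).
B-21, L-42, and X-19 present → X-76 forms (R1).
A-62 and B-21 present → R-28 forms (R14).
X-76 and R-28 present → L-37 forms (R7).
X-76 and L-37 present → G-27 forms (R6).
G-27 and B-21 present → E-48 forms (R3).
E-48 and L-42 present → A-8 forms (R12).
A-8: reached.
Z-74 would need B-21, K-11, and G-27 (R4), but K-11 never forms.
L-37: reached.
Reached: A-8 and L-37 — 2 of the 3.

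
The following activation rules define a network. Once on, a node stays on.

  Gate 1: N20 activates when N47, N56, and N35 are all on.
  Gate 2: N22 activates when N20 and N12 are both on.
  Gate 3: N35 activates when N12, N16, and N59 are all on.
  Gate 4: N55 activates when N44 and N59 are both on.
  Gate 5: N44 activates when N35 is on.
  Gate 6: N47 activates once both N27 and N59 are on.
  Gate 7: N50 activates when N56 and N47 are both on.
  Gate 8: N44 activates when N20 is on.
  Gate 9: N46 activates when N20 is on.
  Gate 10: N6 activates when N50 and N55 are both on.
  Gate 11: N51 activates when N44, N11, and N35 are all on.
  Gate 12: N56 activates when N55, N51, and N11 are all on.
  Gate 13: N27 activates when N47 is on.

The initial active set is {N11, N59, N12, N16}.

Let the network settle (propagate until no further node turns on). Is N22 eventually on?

N22 would need N20 and N12 (Gate 2), but N20 never turns on.

No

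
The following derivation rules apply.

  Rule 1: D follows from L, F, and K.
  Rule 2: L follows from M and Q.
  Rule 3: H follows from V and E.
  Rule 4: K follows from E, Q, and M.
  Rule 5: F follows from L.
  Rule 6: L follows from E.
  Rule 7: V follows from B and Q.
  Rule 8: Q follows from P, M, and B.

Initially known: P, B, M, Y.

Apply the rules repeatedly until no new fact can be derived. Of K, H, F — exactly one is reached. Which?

P, M, and B hold, so Q follows (Rule 8).
M and Q hold, so L follows (Rule 2).
L holds, so F follows (Rule 5).
K would need E, Q, and M (Rule 4), but E is never established. H would need V and E (Rule 3), but E is never established.

F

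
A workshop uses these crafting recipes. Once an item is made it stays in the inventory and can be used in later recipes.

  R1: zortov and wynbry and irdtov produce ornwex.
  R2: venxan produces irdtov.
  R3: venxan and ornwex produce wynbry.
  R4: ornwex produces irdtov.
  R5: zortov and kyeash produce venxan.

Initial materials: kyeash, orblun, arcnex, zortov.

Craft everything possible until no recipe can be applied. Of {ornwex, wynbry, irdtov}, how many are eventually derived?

1

zortov and kyeash → venxan (R5).
venxan → irdtov (R2).
ornwex would need zortov, wynbry, and irdtov (R1), but wynbry is never obtained.
wynbry would need venxan and ornwex (R3), but ornwex is never obtained.
irdtov: reached.
Reached: irdtov — 1 of the 3.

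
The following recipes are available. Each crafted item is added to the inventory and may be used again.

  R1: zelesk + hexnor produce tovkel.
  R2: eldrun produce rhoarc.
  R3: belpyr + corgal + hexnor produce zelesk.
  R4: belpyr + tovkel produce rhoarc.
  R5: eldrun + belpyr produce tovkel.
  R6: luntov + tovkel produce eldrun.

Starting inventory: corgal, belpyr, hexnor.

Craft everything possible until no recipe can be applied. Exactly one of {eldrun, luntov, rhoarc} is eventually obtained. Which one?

Using R3, belpyr, corgal, and hexnor make zelesk.
Using R1, zelesk and hexnor make tovkel.
belpyr + tovkel → rhoarc (R4).
eldrun would need luntov and tovkel (R6), but luntov is never obtained. No rule produces luntov, and it is not given.

rhoarc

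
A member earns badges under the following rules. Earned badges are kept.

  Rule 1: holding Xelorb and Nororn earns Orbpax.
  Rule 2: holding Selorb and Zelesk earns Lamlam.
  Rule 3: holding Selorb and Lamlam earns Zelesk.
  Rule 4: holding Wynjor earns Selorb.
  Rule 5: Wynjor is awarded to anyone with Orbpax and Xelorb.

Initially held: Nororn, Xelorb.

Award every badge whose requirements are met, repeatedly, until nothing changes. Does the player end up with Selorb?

Yes

With Xelorb and Nororn, Orbpax is earned (Rule 1).
With Orbpax and Xelorb, Wynjor is earned (Rule 5).
With Wynjor, Selorb is earned (Rule 4).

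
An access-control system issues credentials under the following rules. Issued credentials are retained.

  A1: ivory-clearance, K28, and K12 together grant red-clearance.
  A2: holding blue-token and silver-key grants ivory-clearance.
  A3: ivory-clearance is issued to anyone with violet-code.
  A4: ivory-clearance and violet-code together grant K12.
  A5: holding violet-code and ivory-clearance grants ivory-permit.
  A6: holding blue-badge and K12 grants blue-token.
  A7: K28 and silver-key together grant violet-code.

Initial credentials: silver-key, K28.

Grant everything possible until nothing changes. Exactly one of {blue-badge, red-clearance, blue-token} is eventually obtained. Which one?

Holding K28 and silver-key grants violet-code (A7).
Holding violet-code grants ivory-clearance (A3).
Holding ivory-clearance and violet-code grants K12 (A4).
Holding ivory-clearance, K28, and K12 grants red-clearance (A1).
No rule produces blue-badge, and it is not given. blue-token would need blue-badge and K12 (A6), but blue-badge is never granted.

red-clearance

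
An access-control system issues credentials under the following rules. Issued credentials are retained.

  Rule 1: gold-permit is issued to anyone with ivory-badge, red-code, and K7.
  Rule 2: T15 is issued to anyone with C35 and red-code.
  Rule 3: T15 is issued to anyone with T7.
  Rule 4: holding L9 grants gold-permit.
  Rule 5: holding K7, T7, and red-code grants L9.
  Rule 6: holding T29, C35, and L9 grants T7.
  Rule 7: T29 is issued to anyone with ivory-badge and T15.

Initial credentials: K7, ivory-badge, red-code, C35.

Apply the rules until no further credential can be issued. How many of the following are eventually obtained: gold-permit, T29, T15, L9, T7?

3

Holding C35 and red-code grants T15 (Rule 2).
Holding ivory-badge, red-code, and K7 grants gold-permit (Rule 1).
Holding ivory-badge and T15 grants T29 (Rule 7).
gold-permit: reached.
T29: reached.
T15: reached.
L9 would need K7, T7, and red-code (Rule 5), but T7 is never granted.
T7 would need T29, C35, and L9 (Rule 6), but L9 is never granted.
Reached: gold-permit, T29, and T15 — 3 of the 5.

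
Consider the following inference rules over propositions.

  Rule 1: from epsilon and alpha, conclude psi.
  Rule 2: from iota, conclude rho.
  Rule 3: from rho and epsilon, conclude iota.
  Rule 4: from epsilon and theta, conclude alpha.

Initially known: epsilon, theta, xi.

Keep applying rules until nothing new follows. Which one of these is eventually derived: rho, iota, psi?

epsilon and theta hold, so alpha follows (Rule 4).
From epsilon and alpha, Rule 1 gives psi.
rho would need iota (Rule 2), but iota is never established. iota would need rho and epsilon (Rule 3), but rho is never established.

psi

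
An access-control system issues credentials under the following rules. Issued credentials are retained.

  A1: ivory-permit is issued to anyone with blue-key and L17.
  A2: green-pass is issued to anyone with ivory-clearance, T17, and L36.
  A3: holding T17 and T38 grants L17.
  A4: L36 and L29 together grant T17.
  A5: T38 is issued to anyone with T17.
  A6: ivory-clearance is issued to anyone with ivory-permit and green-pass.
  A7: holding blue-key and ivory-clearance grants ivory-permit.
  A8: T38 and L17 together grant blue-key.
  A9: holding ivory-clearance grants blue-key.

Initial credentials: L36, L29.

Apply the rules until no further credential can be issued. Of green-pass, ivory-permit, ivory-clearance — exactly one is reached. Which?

ivory-permit

Holding L36 and L29 grants T17 (A4).
Holding T17 grants T38 (A5).
Holding T17 and T38 grants L17 (A3).
Holding T38 and L17 grants blue-key (A8).
Holding blue-key and L17 grants ivory-permit (A1).
ivory-clearance would need ivory-permit and green-pass (A6), but green-pass is never granted. green-pass would need ivory-clearance, T17, and L36 (A2), but ivory-clearance is never granted.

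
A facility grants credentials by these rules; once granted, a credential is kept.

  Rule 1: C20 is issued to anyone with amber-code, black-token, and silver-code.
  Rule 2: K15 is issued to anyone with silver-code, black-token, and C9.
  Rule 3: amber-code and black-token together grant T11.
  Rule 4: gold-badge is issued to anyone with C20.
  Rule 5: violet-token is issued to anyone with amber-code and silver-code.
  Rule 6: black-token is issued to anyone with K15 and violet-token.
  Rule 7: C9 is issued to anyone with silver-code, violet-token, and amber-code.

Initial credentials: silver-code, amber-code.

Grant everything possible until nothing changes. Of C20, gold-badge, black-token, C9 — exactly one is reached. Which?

Holding amber-code and silver-code grants violet-token (Rule 5).
Holding silver-code, violet-token, and amber-code grants C9 (Rule 7).
black-token would need K15 and violet-token (Rule 6), but K15 is never granted. C20 would need amber-code, black-token, and silver-code (Rule 1), but black-token is never granted. gold-badge would need C20 (Rule 4), but C20 is never granted.

C9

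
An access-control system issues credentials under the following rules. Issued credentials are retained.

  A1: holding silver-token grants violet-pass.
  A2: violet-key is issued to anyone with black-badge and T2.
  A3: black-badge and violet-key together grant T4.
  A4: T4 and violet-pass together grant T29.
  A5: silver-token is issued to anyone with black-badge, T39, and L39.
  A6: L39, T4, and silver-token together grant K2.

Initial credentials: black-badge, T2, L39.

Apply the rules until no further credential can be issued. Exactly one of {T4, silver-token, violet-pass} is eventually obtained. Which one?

T4

Holding black-badge and T2 grants violet-key (A2).
Holding black-badge and violet-key grants T4 (A3).
silver-token would need black-badge, T39, and L39 (A5), but T39 is never granted. violet-pass would need silver-token (A1), but silver-token is never granted.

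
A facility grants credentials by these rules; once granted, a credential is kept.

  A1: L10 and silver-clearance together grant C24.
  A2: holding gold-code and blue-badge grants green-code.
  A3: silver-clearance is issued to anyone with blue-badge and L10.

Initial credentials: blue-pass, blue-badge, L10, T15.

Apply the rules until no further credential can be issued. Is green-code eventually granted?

green-code would need gold-code and blue-badge (A2), but gold-code is never granted.

No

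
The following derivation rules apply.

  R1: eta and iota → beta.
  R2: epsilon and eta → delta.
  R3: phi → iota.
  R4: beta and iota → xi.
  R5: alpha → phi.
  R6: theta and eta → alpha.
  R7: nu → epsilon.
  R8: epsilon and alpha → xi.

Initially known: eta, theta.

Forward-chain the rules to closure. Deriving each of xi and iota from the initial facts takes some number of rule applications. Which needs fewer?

iota: theta and eta hold, so alpha follows (R6). From alpha, R5 gives phi. From phi, R3 gives iota. [3 rule applications]
xi: From theta and eta, R6 gives alpha. From alpha, R5 gives phi. From phi, R3 gives iota. From eta and iota, R1 gives beta. beta and iota hold, so xi follows (R4). [5 rule applications]
iota needs fewer.

iota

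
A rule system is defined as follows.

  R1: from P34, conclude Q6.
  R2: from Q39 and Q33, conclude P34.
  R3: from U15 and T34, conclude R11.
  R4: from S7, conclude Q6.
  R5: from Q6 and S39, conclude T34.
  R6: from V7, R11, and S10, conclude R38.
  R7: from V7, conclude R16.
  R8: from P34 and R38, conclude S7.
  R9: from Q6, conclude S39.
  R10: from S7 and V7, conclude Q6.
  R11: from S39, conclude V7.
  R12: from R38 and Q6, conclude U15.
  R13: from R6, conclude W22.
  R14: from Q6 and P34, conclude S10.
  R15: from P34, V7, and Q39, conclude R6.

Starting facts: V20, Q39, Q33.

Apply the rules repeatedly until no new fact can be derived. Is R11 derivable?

R11 would need U15 and T34 (R3), but U15 is never established.

No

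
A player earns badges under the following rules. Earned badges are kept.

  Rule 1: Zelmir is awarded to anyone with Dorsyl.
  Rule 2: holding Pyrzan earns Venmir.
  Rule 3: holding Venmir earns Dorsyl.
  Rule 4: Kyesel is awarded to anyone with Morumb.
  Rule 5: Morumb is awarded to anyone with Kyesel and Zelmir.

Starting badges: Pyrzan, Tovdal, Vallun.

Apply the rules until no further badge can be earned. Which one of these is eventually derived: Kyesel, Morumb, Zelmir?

Zelmir

With Pyrzan, Venmir is earned (Rule 2).
With Venmir, Dorsyl is earned (Rule 3).
With Dorsyl, Zelmir is earned (Rule 1).
Kyesel would need Morumb (Rule 4), but Morumb is never earned. Morumb would need Kyesel and Zelmir (Rule 5), but Kyesel is never earned.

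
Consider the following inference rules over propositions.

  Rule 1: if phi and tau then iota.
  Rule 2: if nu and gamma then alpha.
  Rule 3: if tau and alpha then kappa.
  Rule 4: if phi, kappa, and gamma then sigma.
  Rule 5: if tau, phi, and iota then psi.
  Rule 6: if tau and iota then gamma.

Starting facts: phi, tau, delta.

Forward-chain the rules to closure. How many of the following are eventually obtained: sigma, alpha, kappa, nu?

sigma would need phi, kappa, and gamma (Rule 4), but kappa is never established.
alpha would need nu and gamma (Rule 2), but nu is never established.
kappa would need tau and alpha (Rule 3), but alpha is never established.
No rule produces nu, and it is not given.
None of the 4 are reached.

0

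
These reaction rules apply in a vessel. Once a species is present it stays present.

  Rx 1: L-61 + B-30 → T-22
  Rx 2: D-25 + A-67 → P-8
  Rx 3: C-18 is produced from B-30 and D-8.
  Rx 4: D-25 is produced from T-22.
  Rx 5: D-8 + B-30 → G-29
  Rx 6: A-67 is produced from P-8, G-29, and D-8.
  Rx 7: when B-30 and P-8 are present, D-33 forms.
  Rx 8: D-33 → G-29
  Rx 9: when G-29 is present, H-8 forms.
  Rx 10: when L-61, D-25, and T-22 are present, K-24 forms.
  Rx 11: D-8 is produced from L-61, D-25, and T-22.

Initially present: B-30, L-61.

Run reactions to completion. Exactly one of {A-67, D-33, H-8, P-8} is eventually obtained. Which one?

L-61 and B-30 present → T-22 forms (Rx 1).
T-22 present → D-25 forms (Rx 4).
L-61, D-25, and T-22 present → D-8 forms (Rx 11).
D-8 and B-30 present → G-29 forms (Rx 5).
G-29 present → H-8 forms (Rx 9).
D-33 would need B-30 and P-8 (Rx 7), but P-8 never forms. P-8 would need D-25 and A-67 (Rx 2), but A-67 never forms. A-67 would need P-8, G-29, and D-8 (Rx 6), but P-8 never forms.

H-8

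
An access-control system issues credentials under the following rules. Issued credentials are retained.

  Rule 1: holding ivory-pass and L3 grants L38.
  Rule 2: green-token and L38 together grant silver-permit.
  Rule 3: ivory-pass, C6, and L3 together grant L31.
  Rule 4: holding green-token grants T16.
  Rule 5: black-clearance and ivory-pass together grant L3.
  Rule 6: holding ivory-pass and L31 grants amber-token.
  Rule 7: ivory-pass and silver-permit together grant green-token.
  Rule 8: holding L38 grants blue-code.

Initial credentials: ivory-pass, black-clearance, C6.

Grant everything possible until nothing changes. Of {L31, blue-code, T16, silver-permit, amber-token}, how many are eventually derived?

3

Holding black-clearance and ivory-pass grants L3 (Rule 5).
Holding ivory-pass, C6, and L3 grants L31 (Rule 3).
Holding ivory-pass and L3 grants L38 (Rule 1).
Holding ivory-pass and L31 grants amber-token (Rule 6).
Holding L38 grants blue-code (Rule 8).
L31: reached.
blue-code: reached.
T16 would need green-token (Rule 4), but green-token is never granted.
silver-permit would need green-token and L38 (Rule 2), but green-token is never granted.
amber-token: reached.
Reached: L31, blue-code, and amber-token — 3 of the 5.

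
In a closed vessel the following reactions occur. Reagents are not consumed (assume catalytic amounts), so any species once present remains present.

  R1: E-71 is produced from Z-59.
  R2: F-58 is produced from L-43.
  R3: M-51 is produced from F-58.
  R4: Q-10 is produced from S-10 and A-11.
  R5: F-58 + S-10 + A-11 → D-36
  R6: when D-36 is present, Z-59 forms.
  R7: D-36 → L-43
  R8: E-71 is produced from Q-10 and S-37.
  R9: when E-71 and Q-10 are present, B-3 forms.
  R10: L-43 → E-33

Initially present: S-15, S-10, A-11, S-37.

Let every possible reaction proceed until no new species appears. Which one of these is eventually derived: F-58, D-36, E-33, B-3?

B-3

S-10 and A-11 present → Q-10 forms (R4).
Q-10 and S-37 present → E-71 forms (R8).
E-71 and Q-10 present → B-3 forms (R9).
F-58 would need L-43 (R2), but L-43 never forms. D-36 would need F-58, S-10, and A-11 (R5), but F-58 never forms. E-33 would need L-43 (R10), but L-43 never forms.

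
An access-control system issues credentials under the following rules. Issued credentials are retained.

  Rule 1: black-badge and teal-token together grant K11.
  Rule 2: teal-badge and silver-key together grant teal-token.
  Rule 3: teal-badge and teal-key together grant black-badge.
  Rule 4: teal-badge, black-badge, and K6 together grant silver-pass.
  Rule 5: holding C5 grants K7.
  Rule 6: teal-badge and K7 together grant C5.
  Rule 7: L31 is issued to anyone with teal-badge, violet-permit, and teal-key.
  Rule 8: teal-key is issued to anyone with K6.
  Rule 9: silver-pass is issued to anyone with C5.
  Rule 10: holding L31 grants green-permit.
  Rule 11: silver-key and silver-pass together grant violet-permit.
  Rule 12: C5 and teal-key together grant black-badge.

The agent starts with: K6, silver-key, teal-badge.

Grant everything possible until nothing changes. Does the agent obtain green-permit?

Yes

Holding K6 grants teal-key (Rule 8).
Holding teal-badge and teal-key grants black-badge (Rule 3).
Holding teal-badge, black-badge, and K6 grants silver-pass (Rule 4).
Holding silver-key and silver-pass grants violet-permit (Rule 11).
Holding teal-badge, violet-permit, and teal-key grants L31 (Rule 7).
Holding L31 grants green-permit (Rule 10).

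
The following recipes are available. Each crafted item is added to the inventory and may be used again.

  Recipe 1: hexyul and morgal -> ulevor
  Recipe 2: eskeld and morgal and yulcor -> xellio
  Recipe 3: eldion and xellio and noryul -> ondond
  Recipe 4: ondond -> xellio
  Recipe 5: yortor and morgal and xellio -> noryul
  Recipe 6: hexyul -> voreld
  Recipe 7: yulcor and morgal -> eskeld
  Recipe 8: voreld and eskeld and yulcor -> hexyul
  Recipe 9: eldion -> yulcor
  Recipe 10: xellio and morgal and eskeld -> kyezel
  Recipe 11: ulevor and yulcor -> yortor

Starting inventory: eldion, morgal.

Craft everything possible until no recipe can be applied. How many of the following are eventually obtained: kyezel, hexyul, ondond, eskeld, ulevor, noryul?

Using Recipe 9, eldion makes yulcor.
Using Recipe 7, yulcor and morgal make eskeld.
Using Recipe 2, eskeld, morgal, and yulcor make xellio.
xellio and morgal and eskeld -> kyezel (Recipe 10).
kyezel: reached.
hexyul would need voreld, eskeld, and yulcor (Recipe 8), but voreld is never obtained.
ondond would need eldion, xellio, and noryul (Recipe 3), but noryul is never obtained.
eskeld: reached.
ulevor would need hexyul and morgal (Recipe 1), but hexyul is never obtained.
noryul would need yortor, morgal, and xellio (Recipe 5), but yortor is never obtained.
Reached: kyezel and eskeld — 2 of the 6.

2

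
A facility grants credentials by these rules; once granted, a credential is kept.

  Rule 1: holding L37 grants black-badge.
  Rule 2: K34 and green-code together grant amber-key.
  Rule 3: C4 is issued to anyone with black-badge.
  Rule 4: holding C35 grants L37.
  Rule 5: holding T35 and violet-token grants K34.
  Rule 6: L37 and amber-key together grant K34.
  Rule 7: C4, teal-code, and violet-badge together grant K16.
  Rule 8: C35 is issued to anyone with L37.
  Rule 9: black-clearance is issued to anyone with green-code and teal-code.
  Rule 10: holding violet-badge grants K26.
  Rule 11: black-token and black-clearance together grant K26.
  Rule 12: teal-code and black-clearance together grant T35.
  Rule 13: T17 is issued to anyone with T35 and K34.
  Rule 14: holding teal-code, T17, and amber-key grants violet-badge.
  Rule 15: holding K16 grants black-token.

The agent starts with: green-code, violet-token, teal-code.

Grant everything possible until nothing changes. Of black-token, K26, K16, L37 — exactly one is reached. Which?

K26

Holding green-code and teal-code grants black-clearance (Rule 9).
Holding teal-code and black-clearance grants T35 (Rule 12).
Holding T35 and violet-token grants K34 (Rule 5).
Holding K34 and green-code grants amber-key (Rule 2).
Holding T35 and K34 grants T17 (Rule 13).
Holding teal-code, T17, and amber-key grants violet-badge (Rule 14).
Holding violet-badge grants K26 (Rule 10).
K16 would need C4, teal-code, and violet-badge (Rule 7), but C4 is never granted. black-token would need K16 (Rule 15), but K16 is never granted. L37 would need C35 (Rule 4), but C35 is never granted.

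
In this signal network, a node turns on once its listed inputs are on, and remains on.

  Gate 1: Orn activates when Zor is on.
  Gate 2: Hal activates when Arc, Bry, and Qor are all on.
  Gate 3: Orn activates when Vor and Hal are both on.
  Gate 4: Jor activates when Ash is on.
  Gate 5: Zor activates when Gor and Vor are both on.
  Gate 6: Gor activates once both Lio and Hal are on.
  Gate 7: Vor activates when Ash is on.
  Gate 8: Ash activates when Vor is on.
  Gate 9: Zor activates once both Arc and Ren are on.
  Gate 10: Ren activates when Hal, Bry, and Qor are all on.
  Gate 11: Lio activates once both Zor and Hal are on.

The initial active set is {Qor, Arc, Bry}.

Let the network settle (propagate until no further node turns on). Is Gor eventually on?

Yes

Arc, Bry, and Qor are on, so Hal activates (Gate 2).
Gate 10: Hal, Bry, and Qor on → Ren on.
Gate 9: Arc and Ren on → Zor on.
Gate 11: Zor and Hal on → Lio on.
Gate 6: Lio and Hal on → Gor on.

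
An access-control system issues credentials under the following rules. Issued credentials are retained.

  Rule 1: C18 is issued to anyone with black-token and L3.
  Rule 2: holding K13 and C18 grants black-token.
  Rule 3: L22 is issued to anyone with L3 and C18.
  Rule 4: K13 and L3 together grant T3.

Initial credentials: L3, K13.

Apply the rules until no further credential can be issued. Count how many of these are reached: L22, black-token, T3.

1

Holding K13 and L3 grants T3 (Rule 4).
L22 would need L3 and C18 (Rule 3), but C18 is never granted.
black-token would need K13 and C18 (Rule 2), but C18 is never granted.
T3: reached.
Reached: T3 — 1 of the 3.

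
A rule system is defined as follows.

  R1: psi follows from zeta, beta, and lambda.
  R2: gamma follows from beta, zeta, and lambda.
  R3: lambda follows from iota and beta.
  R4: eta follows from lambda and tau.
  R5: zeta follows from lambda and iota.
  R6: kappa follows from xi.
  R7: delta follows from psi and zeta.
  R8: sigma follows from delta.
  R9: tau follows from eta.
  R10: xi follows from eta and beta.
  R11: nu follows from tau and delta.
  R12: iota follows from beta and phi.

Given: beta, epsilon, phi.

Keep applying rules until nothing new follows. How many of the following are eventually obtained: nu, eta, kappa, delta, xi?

From beta and phi, R12 gives iota.
From iota and beta, R3 gives lambda.
From lambda and iota, R5 gives zeta.
From zeta, beta, and lambda, R1 gives psi.
From psi and zeta, R7 gives delta.
nu would need tau and delta (R11), but tau is never established.
eta would need lambda and tau (R4), but tau is never established.
kappa would need xi (R6), but xi is never established.
delta: reached.
xi would need eta and beta (R10), but eta is never established.
Reached: delta — 1 of the 5.

1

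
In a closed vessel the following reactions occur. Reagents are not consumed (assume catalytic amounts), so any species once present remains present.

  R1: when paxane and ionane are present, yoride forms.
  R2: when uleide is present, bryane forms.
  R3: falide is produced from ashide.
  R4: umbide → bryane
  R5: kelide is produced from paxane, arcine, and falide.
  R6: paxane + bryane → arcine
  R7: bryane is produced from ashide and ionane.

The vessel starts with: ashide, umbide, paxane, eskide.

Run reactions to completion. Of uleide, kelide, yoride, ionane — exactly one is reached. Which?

ashide present → falide forms (R3).
umbide present → bryane forms (R4).
paxane and bryane present → arcine forms (R6).
paxane, arcine, and falide present → kelide forms (R5).
No rule produces uleide, and it is not given. yoride would need paxane and ionane (R1), but ionane never forms. No rule produces ionane, and it is not given.

kelide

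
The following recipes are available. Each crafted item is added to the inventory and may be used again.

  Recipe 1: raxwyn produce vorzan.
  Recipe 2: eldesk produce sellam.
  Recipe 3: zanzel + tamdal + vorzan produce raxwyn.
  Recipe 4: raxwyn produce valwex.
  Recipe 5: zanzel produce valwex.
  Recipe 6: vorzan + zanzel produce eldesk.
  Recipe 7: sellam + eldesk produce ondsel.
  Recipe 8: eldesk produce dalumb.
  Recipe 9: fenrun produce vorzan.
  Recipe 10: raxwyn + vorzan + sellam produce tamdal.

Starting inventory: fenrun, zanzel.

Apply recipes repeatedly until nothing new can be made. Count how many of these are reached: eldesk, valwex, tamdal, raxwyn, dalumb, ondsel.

4

Using Recipe 9, fenrun makes vorzan.
zanzel → valwex (Recipe 5).
vorzan + zanzel → eldesk (Recipe 6).
eldesk → dalumb (Recipe 8).
Using Recipe 2, eldesk makes sellam.
Using Recipe 7, sellam and eldesk make ondsel.
eldesk: reached.
valwex: reached.
tamdal would need raxwyn, vorzan, and sellam (Recipe 10), but raxwyn is never obtained.
raxwyn would need zanzel, tamdal, and vorzan (Recipe 3), but tamdal is never obtained.
dalumb: reached.
ondsel: reached.
Reached: eldesk, valwex, dalumb, and ondsel — 4 of the 6.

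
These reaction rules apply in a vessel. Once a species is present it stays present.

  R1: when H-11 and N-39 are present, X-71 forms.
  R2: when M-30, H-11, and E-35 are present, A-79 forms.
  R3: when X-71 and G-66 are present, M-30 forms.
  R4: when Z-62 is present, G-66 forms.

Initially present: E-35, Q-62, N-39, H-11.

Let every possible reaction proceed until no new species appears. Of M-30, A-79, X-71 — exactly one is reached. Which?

H-11 and N-39 present → X-71 forms (R1).
A-79 would need M-30, H-11, and E-35 (R2), but M-30 never forms. M-30 would need X-71 and G-66 (R3), but G-66 never forms.

X-71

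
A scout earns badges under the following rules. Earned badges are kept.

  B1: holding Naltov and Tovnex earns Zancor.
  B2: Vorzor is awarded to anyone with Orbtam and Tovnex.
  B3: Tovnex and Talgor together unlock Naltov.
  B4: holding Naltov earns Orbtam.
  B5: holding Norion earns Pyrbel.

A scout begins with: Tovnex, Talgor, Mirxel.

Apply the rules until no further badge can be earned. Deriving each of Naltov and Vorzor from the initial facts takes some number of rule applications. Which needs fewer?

Naltov

Naltov: With Tovnex and Talgor, Naltov is earned (B3). [1 rule application]
Vorzor: With Tovnex and Talgor, Naltov is earned (B3). With Naltov, Orbtam is earned (B4). With Orbtam and Tovnex, Vorzor is earned (B2). [3 rule applications]
Naltov needs fewer.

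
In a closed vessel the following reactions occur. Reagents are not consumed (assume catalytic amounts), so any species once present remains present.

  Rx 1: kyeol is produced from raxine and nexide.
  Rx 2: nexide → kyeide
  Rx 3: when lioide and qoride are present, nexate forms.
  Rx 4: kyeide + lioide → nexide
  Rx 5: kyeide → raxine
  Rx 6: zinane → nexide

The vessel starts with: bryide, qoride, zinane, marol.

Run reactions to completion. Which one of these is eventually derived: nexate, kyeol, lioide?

kyeol

zinane present → nexide forms (Rx 6).
nexide present → kyeide forms (Rx 2).
kyeide present → raxine forms (Rx 5).
raxine and nexide present → kyeol forms (Rx 1).
No rule produces lioide, and it is not given. nexate would need lioide and qoride (Rx 3), but lioide never forms.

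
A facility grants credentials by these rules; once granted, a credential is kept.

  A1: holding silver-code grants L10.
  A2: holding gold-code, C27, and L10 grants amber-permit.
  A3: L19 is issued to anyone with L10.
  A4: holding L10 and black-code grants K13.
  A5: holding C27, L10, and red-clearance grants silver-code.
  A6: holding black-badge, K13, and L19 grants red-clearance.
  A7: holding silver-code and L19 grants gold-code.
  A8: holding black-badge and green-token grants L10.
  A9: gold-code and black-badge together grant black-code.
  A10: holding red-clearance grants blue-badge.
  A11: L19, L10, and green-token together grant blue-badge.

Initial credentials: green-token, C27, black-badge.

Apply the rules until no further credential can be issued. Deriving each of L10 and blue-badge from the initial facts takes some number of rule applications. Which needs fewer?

L10

L10: Holding black-badge and green-token grants L10 (A8). [1 rule application]
blue-badge: Holding black-badge and green-token grants L10 (A8). Holding L10 grants L19 (A3). Holding L19, L10, and green-token grants blue-badge (A11). [3 rule applications]
L10 needs fewer.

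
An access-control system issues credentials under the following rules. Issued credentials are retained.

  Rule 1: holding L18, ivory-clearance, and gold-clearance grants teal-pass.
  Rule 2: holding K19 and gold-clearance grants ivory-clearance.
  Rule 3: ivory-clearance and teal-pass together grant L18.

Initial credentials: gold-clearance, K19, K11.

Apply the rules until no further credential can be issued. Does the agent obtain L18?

L18 would need ivory-clearance and teal-pass (Rule 3), but teal-pass is never granted.

No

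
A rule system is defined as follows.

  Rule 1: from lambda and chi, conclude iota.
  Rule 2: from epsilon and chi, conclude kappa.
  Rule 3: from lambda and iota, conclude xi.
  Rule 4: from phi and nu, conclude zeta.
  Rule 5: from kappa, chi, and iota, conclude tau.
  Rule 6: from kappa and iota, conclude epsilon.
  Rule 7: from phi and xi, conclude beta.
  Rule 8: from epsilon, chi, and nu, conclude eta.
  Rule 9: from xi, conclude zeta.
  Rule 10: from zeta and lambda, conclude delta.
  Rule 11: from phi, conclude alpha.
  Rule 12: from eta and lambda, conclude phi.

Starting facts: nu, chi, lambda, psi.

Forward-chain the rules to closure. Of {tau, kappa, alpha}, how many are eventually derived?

0

tau would need kappa, chi, and iota (Rule 5), but kappa is never established.
kappa would need epsilon and chi (Rule 2), but epsilon is never established.
alpha would need phi (Rule 11), but phi is never established.
None of the 3 are reached.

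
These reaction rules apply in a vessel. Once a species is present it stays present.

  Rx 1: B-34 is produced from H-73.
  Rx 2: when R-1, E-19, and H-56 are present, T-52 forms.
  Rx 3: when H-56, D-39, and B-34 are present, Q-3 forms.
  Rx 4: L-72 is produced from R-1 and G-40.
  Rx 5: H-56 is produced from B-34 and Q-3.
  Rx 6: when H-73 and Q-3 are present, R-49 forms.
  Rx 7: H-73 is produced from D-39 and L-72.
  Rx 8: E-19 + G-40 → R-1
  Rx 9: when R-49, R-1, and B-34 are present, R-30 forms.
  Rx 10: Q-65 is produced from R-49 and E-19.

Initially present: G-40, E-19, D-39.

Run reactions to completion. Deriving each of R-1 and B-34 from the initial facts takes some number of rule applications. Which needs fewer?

R-1

R-1: E-19 and G-40 present → R-1 forms (Rx 8). [1 rule application]
B-34: E-19 and G-40 present → R-1 forms (Rx 8). R-1 and G-40 present → L-72 forms (Rx 4). D-39 and L-72 present → H-73 forms (Rx 7). H-73 present → B-34 forms (Rx 1). [4 rule applications]
R-1 needs fewer.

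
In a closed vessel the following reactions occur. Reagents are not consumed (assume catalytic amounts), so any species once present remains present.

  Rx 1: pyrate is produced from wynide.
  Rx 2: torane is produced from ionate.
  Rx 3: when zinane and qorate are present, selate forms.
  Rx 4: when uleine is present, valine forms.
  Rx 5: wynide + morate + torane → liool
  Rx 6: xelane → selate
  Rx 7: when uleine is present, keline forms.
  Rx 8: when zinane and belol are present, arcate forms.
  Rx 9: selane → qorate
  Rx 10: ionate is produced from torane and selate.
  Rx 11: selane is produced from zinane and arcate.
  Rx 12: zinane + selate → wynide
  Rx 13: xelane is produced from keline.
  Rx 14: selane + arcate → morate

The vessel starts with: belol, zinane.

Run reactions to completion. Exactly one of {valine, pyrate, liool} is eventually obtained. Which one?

zinane and belol present → arcate forms (Rx 8).
zinane and arcate present → selane forms (Rx 11).
selane present → qorate forms (Rx 9).
zinane and qorate present → selate forms (Rx 3).
zinane and selate present → wynide forms (Rx 12).
wynide present → pyrate forms (Rx 1).
valine would need uleine (Rx 4), but uleine never forms. liool would need wynide, morate, and torane (Rx 5), but torane never forms.

pyrate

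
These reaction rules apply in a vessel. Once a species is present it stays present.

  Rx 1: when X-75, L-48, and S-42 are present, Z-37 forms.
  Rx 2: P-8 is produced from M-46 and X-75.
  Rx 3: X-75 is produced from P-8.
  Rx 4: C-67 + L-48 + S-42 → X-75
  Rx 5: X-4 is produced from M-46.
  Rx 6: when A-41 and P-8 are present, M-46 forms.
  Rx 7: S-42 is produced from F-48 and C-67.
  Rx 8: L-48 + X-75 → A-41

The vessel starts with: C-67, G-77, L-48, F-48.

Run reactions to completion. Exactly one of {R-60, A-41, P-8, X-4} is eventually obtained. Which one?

F-48 and C-67 present → S-42 forms (Rx 7).
C-67, L-48, and S-42 present → X-75 forms (Rx 4).
L-48 and X-75 present → A-41 forms (Rx 8).
P-8 would need M-46 and X-75 (Rx 2), but M-46 never forms. No rule produces R-60, and it is not given. X-4 would need M-46 (Rx 5), but M-46 never forms.

A-41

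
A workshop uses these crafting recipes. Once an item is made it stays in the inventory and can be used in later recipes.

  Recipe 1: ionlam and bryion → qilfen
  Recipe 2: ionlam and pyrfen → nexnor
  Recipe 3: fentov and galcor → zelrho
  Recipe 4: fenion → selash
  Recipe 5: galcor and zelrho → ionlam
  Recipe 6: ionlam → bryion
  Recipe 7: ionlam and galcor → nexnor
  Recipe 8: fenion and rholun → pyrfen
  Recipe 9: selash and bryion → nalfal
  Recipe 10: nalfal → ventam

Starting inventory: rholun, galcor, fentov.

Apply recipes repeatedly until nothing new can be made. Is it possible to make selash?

selash would need fenion (Recipe 4), but fenion is never obtained.

No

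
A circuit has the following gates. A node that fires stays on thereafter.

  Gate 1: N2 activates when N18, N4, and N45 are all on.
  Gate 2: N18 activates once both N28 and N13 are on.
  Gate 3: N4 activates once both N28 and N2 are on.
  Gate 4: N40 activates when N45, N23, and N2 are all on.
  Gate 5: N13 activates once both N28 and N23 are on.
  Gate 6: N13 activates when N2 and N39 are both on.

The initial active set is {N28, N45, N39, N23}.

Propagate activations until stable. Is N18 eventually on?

Gate 5: N28 and N23 on → N13 on.
N28 and N13 are on, so N18 activates (Gate 2).

Yes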